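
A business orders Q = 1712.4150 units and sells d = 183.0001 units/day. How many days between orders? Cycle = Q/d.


Cycle = 1712.4150 / 183.0001 = 9.3575

9.3575 days


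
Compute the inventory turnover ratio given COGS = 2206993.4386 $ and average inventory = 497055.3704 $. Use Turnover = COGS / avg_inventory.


Turnover = 2206993.4386 / 497055.3704 = 4.4401

4.4401


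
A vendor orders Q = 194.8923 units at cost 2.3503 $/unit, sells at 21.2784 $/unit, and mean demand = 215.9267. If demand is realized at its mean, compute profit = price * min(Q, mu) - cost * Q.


Sales at mu = min(194.8923, 215.9267) = 194.8923
Revenue = 21.2784 * 194.8923 = 4146.9963
Total cost = 2.3503 * 194.8923 = 458.0554
Profit = 4146.9963 - 458.0554 = 3688.9409

3688.9409 $


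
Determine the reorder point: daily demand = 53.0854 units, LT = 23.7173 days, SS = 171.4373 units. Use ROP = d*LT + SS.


d*LT = 53.0854 * 23.7173 = 1259.0424
ROP = 1259.0424 + 171.4373 = 1430.4797

1430.4797 units


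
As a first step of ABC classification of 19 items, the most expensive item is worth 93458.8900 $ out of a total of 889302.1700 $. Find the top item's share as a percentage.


Top item = 93458.8900
Total = 889302.1700
Percentage = 93458.8900 / 889302.1700 * 100 = 10.5092

10.5092%


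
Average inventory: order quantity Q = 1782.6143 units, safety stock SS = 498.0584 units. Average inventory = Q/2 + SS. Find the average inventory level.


Q/2 = 891.3071
Avg = 891.3071 + 498.0584 = 1389.3655

1389.3655 units


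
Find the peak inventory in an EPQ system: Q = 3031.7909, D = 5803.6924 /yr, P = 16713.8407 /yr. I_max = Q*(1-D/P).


D/P = 0.3472
1 - D/P = 0.6528
I_max = 3031.7909 * 0.6528 = 1979.0358

1979.0358 units


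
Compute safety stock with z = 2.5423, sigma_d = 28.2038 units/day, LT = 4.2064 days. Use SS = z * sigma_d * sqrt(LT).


sqrt(LT) = sqrt(4.2064) = 2.0510
SS = 2.5423 * 28.2038 * 2.0510 = 147.0584

147.0584 units


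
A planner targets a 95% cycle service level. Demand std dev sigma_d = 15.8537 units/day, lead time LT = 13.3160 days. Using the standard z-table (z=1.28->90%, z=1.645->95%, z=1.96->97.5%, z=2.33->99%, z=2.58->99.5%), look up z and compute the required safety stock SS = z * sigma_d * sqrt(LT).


From the table, SL = 95% corresponds to z = 1.645
sqrt(LT) = sqrt(13.3160) = 3.6491
SS = 1.645 * 15.8537 * 3.6491 = 95.1664

95.1664 units


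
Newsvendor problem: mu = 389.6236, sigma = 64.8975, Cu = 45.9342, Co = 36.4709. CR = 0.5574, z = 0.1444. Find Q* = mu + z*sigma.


CR = Cu/(Cu+Co) = 45.9342/(45.9342+36.4709) = 0.5574
z = 0.1444
Q* = 389.6236 + 0.1444 * 64.8975 = 398.9948

398.9948 units


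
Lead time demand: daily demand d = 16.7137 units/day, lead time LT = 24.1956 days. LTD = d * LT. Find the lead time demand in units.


LTD = 16.7137 * 24.1956 = 404.3980

404.3980 units


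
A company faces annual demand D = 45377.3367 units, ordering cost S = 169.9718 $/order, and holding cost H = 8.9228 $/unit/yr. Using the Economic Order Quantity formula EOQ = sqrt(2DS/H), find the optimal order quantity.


2*D*S = 2 * 45377.3367 * 169.9718 = 15425735.1962
2*D*S/H = 1728799.8382
EOQ = sqrt(1728799.8382) = 1314.8383

1314.8383 units


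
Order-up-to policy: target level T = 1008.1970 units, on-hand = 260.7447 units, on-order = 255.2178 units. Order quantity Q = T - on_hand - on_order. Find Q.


Inventory position = OH + OO = 260.7447 + 255.2178 = 515.9625
Q = 1008.1970 - 515.9625 = 492.2345

492.2345 units


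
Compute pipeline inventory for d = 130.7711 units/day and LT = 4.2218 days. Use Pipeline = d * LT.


Pipeline = 130.7711 * 4.2218 = 552.0894

552.0894 units


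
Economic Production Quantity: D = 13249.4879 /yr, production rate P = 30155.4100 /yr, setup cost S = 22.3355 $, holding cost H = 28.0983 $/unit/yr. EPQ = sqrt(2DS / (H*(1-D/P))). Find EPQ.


1 - D/P = 1 - 0.4394 = 0.5606
H*(1-D/P) = 15.7527
2DS = 591867.8740
EPQ = sqrt(37572.5868) = 193.8365

193.8365 units


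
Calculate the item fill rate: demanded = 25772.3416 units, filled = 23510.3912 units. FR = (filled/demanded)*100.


FR = 23510.3912 / 25772.3416 * 100 = 91.2233

91.2233%


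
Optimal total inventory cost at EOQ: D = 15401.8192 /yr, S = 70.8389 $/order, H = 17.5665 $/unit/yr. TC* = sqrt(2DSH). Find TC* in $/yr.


2*D*S*H = 38331786.9291
TC* = sqrt(38331786.9291) = 6191.2670

6191.2670 $/yr


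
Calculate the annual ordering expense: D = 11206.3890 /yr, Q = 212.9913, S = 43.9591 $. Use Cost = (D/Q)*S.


Number of orders = D/Q = 52.6143
Cost = 52.6143 * 43.9591 = 2312.8774

2312.8774 $/yr


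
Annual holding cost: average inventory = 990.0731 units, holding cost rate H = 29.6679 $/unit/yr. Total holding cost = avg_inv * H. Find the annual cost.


Cost = 990.0731 * 29.6679 = 29373.3897

29373.3897 $/yr


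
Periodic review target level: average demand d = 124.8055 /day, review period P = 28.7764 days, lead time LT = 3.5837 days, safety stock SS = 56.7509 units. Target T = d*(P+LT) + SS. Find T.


P + LT = 32.3601
d*(P+LT) = 124.8055 * 32.3601 = 4038.7185
T = 4038.7185 + 56.7509 = 4095.4694

4095.4694 units


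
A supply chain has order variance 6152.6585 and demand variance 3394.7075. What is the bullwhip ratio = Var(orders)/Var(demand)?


BW = 6152.6585 / 3394.7075 = 1.8124

1.8124


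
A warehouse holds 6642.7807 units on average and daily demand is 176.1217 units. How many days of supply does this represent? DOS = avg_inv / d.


DOS = 6642.7807 / 176.1217 = 37.7170

37.7170 days


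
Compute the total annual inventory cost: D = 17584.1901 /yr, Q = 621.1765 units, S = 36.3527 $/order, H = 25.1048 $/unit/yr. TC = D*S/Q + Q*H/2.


Ordering cost = D*S/Q = 1029.0679
Holding cost = Q*H/2 = 7797.2559
TC = 1029.0679 + 7797.2559 = 8826.3238

8826.3238 $/yr


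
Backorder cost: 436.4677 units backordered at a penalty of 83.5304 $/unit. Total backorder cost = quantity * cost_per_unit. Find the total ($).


Total = 436.4677 * 83.5304 = 36458.3216

36458.3216 $


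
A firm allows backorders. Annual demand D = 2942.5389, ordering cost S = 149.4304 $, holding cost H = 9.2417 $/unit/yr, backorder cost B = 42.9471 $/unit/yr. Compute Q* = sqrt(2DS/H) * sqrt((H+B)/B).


sqrt(2DS/H) = 308.4748
sqrt((H+B)/B) = 1.1024
Q* = 308.4748 * 1.1024 = 340.0489

340.0489 units


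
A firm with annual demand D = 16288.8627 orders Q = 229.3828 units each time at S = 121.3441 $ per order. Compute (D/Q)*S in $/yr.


Number of orders = D/Q = 71.0117
Cost = 71.0117 * 121.3441 = 8616.8509

8616.8509 $/yr


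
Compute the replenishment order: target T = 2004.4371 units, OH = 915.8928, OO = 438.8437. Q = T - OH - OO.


Inventory position = OH + OO = 915.8928 + 438.8437 = 1354.7365
Q = 2004.4371 - 1354.7365 = 649.7006

649.7006 units


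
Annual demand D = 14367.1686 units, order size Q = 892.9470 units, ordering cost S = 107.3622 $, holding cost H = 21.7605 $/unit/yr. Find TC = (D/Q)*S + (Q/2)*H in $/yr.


Ordering cost = D*S/Q = 1727.4159
Holding cost = Q*H/2 = 9715.4866
TC = 1727.4159 + 9715.4866 = 11442.9025

11442.9025 $/yr


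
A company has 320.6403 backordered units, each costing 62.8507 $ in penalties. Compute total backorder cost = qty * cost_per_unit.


Total = 320.6403 * 62.8507 = 20152.4673

20152.4673 $


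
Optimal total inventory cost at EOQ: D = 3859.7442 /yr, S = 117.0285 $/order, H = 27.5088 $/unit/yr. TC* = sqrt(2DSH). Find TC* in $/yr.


2*D*S*H = 24851453.9973
TC* = sqrt(24851453.9973) = 4985.1233

4985.1233 $/yr


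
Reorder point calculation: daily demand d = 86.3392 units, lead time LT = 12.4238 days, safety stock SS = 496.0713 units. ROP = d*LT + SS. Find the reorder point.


d*LT = 86.3392 * 12.4238 = 1072.6610
ROP = 1072.6610 + 496.0713 = 1568.7323

1568.7323 units


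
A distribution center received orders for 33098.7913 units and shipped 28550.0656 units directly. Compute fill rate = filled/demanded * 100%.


FR = 28550.0656 / 33098.7913 * 100 = 86.2571

86.2571%


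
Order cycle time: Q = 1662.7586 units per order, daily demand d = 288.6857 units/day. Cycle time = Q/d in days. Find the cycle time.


Cycle = 1662.7586 / 288.6857 = 5.7598

5.7598 days


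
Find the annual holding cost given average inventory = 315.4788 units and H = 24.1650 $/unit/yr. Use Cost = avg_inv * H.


Cost = 315.4788 * 24.1650 = 7623.5452

7623.5452 $/yr


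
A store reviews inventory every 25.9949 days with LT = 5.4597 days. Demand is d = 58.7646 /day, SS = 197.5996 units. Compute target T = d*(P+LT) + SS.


P + LT = 31.4546
d*(P+LT) = 58.7646 * 31.4546 = 1848.4170
T = 1848.4170 + 197.5996 = 2046.0166

2046.0166 units


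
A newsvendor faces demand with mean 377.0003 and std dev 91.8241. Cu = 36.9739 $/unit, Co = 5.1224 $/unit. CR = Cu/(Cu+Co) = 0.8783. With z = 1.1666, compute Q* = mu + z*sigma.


CR = Cu/(Cu+Co) = 36.9739/(36.9739+5.1224) = 0.8783
z = 1.1666
Q* = 377.0003 + 1.1666 * 91.8241 = 484.1223

484.1223 units


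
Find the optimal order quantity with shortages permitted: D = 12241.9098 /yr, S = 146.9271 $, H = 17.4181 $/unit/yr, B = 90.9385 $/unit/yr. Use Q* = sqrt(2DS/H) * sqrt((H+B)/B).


sqrt(2DS/H) = 454.4542
sqrt((H+B)/B) = 1.0916
Q* = 454.4542 * 1.0916 = 496.0711

496.0711 units


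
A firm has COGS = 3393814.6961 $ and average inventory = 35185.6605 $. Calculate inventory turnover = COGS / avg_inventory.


Turnover = 3393814.6961 / 35185.6605 = 96.4545

96.4545


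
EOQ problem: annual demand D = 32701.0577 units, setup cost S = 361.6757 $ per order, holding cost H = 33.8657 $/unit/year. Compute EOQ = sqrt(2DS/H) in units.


2*D*S = 2 * 32701.0577 * 361.6757 = 23654355.8688
2*D*S/H = 698475.3266
EOQ = sqrt(698475.3266) = 835.7484

835.7484 units


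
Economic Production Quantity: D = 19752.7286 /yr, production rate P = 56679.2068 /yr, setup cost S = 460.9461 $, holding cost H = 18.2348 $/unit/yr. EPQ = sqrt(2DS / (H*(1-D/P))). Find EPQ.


1 - D/P = 1 - 0.3485 = 0.6515
H*(1-D/P) = 11.8800
2DS = 18209886.4251
EPQ = sqrt(1532823.3486) = 1238.0724

1238.0724 units


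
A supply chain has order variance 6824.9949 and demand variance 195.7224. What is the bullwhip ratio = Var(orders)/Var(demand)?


BW = 6824.9949 / 195.7224 = 34.8708

34.8708


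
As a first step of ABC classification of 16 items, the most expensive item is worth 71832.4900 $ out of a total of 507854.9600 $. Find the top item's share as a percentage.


Top item = 71832.4900
Total = 507854.9600
Percentage = 71832.4900 / 507854.9600 * 100 = 14.1443

14.1443%


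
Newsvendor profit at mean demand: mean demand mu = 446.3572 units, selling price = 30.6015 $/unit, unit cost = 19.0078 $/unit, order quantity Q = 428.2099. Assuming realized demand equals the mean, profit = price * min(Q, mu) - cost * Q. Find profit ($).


Sales at mu = min(428.2099, 446.3572) = 428.2099
Revenue = 30.6015 * 428.2099 = 13103.8653
Total cost = 19.0078 * 428.2099 = 8139.3281
Profit = 13103.8653 - 8139.3281 = 4964.5371

4964.5371 $


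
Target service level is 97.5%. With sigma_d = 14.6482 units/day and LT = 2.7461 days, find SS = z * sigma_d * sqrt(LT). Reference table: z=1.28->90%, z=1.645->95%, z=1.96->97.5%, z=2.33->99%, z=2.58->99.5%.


From the table, SL = 97.5% corresponds to z = 1.96
sqrt(LT) = sqrt(2.7461) = 1.6571
SS = 1.96 * 14.6482 * 1.6571 = 47.5772

47.5772 units


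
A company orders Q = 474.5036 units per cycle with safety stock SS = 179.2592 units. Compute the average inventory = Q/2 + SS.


Q/2 = 237.2518
Avg = 237.2518 + 179.2592 = 416.5110

416.5110 units


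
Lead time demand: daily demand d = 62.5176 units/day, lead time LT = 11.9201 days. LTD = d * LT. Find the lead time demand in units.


LTD = 62.5176 * 11.9201 = 745.2160

745.2160 units


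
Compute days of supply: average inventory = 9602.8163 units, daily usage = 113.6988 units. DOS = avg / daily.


DOS = 9602.8163 / 113.6988 = 84.4584

84.4584 days


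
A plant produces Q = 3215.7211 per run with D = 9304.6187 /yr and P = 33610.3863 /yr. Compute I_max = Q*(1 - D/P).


D/P = 0.2768
1 - D/P = 0.7232
I_max = 3215.7211 * 0.7232 = 2325.4886

2325.4886 units


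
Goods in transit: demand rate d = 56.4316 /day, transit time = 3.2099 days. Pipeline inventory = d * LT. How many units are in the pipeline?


Pipeline = 56.4316 * 3.2099 = 181.1398

181.1398 units


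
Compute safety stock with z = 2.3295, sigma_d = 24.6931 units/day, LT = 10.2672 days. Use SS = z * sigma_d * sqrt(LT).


sqrt(LT) = sqrt(10.2672) = 3.2042
SS = 2.3295 * 24.6931 * 3.2042 = 184.3166

184.3166 units


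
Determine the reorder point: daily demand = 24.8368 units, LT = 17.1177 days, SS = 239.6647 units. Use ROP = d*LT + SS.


d*LT = 24.8368 * 17.1177 = 425.1489
ROP = 425.1489 + 239.6647 = 664.8136

664.8136 units


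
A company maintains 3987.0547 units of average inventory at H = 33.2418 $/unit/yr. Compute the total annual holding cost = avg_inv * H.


Cost = 3987.0547 * 33.2418 = 132536.8749

132536.8749 $/yr


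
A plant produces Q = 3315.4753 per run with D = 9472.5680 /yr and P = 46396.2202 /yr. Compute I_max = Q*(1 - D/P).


D/P = 0.2042
1 - D/P = 0.7958
I_max = 3315.4753 * 0.7958 = 2638.5653

2638.5653 units


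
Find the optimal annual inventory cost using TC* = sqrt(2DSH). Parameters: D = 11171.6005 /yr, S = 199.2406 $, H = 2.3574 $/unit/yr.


2*D*S*H = 10494373.3954
TC* = sqrt(10494373.3954) = 3239.5020

3239.5020 $/yr


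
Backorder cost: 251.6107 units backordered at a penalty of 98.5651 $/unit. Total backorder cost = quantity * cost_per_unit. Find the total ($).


Total = 251.6107 * 98.5651 = 24800.0338

24800.0338 $


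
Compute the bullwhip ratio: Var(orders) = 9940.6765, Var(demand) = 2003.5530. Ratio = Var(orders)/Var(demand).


BW = 9940.6765 / 2003.5530 = 4.9615

4.9615


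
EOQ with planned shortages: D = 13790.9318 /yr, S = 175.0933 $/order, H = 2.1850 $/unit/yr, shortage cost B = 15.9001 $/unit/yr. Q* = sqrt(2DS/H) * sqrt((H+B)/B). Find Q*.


sqrt(2DS/H) = 1486.6915
sqrt((H+B)/B) = 1.0665
Q* = 1486.6915 * 1.0665 = 1585.5552

1585.5552 units


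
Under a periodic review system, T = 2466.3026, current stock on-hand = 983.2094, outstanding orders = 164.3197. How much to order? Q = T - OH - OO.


Inventory position = OH + OO = 983.2094 + 164.3197 = 1147.5291
Q = 2466.3026 - 1147.5291 = 1318.7735

1318.7735 units


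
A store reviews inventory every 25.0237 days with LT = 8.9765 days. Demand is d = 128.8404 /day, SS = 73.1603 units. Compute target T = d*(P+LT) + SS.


P + LT = 34.0002
d*(P+LT) = 128.8404 * 34.0002 = 4380.5994
T = 4380.5994 + 73.1603 = 4453.7597

4453.7597 units


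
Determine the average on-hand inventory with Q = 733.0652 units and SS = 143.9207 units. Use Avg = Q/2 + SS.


Q/2 = 366.5326
Avg = 366.5326 + 143.9207 = 510.4533

510.4533 units


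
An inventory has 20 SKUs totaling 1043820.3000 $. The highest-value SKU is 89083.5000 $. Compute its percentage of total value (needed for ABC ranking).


Top item = 89083.5000
Total = 1043820.3000
Percentage = 89083.5000 / 1043820.3000 * 100 = 8.5344

8.5344%


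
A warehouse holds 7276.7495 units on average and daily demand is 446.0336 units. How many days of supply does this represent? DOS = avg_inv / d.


DOS = 7276.7495 / 446.0336 = 16.3144

16.3144 days


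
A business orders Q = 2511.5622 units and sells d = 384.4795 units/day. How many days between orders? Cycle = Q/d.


Cycle = 2511.5622 / 384.4795 = 6.5324

6.5324 days


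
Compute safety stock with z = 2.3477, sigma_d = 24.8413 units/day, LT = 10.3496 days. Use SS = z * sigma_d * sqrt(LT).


sqrt(LT) = sqrt(10.3496) = 3.2171
SS = 2.3477 * 24.8413 * 3.2171 = 187.6198

187.6198 units


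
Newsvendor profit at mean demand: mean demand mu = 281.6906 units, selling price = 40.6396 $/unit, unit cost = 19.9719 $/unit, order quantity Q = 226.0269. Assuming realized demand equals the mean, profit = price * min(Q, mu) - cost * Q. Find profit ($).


Sales at mu = min(226.0269, 281.6906) = 226.0269
Revenue = 40.6396 * 226.0269 = 9185.6428
Total cost = 19.9719 * 226.0269 = 4514.1866
Profit = 9185.6428 - 4514.1866 = 4671.4562

4671.4562 $


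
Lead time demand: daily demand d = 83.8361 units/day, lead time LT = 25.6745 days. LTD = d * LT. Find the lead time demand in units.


LTD = 83.8361 * 25.6745 = 2152.4499

2152.4499 units


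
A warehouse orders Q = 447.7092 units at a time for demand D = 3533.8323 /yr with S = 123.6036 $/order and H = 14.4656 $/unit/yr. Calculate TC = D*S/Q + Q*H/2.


Ordering cost = D*S/Q = 975.6208
Holding cost = Q*H/2 = 3238.1911
TC = 975.6208 + 3238.1911 = 4213.8119

4213.8119 $/yr


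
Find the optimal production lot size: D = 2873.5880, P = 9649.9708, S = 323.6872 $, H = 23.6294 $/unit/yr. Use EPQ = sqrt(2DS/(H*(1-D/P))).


1 - D/P = 1 - 0.2978 = 0.7022
H*(1-D/P) = 16.5930
2DS = 1860287.3073
EPQ = sqrt(112112.8510) = 334.8326

334.8326 units


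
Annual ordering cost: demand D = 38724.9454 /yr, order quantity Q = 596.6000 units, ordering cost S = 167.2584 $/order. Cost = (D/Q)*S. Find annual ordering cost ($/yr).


Number of orders = D/Q = 64.9094
Cost = 64.9094 * 167.2584 = 10856.6416

10856.6416 $/yr


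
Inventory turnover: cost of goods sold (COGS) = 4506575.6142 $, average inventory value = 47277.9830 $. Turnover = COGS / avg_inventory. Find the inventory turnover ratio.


Turnover = 4506575.6142 / 47277.9830 = 95.3208

95.3208


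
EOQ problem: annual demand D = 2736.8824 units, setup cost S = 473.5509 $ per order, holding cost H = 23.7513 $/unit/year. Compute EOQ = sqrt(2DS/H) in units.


2*D*S = 2 * 2736.8824 * 473.5509 = 2592106.2474
2*D*S/H = 109135.3420
EOQ = sqrt(109135.3420) = 330.3564

330.3564 units


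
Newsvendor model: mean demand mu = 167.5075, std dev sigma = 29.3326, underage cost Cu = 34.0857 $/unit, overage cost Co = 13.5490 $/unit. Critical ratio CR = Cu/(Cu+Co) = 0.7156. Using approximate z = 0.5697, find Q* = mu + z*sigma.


CR = Cu/(Cu+Co) = 34.0857/(34.0857+13.5490) = 0.7156
z = 0.5697
Q* = 167.5075 + 0.5697 * 29.3326 = 184.2183

184.2183 units


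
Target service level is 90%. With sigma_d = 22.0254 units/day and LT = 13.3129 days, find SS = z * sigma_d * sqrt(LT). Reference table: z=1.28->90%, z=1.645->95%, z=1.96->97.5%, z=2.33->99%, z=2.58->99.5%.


From the table, SL = 90% corresponds to z = 1.28
sqrt(LT) = sqrt(13.3129) = 3.6487
SS = 1.28 * 22.0254 * 3.6487 = 102.8656

102.8656 units


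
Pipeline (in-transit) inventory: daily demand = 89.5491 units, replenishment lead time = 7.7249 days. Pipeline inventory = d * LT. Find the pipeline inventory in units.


Pipeline = 89.5491 * 7.7249 = 691.7578

691.7578 units


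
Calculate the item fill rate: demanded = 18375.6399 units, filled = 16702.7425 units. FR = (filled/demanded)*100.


FR = 16702.7425 / 18375.6399 * 100 = 90.8961

90.8961%


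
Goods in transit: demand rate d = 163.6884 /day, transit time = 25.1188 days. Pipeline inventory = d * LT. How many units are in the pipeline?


Pipeline = 163.6884 * 25.1188 = 4111.6562

4111.6562 units


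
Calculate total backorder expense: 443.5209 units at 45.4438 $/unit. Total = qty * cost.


Total = 443.5209 * 45.4438 = 20155.2751

20155.2751 $


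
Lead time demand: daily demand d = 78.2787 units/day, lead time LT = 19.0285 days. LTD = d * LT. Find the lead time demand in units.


LTD = 78.2787 * 19.0285 = 1489.5262

1489.5262 units


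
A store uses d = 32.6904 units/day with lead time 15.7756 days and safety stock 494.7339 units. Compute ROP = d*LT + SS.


d*LT = 32.6904 * 15.7756 = 515.7107
ROP = 515.7107 + 494.7339 = 1010.4446

1010.4446 units


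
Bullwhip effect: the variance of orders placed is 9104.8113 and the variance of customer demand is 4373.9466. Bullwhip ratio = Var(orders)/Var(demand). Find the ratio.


BW = 9104.8113 / 4373.9466 = 2.0816

2.0816


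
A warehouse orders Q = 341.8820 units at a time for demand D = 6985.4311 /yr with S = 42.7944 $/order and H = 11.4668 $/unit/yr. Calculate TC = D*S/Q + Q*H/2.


Ordering cost = D*S/Q = 874.3875
Holding cost = Q*H/2 = 1960.1463
TC = 874.3875 + 1960.1463 = 2834.5337

2834.5337 $/yr


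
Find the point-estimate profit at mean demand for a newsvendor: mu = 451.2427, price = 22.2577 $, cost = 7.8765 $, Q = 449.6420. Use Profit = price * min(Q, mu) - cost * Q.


Sales at mu = min(449.6420, 451.2427) = 449.6420
Revenue = 22.2577 * 449.6420 = 10007.9967
Total cost = 7.8765 * 449.6420 = 3541.6052
Profit = 10007.9967 - 3541.6052 = 6466.3915

6466.3915 $


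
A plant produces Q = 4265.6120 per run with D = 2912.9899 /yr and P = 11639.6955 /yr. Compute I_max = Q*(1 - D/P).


D/P = 0.2503
1 - D/P = 0.7497
I_max = 4265.6120 * 0.7497 = 3198.0854

3198.0854 units


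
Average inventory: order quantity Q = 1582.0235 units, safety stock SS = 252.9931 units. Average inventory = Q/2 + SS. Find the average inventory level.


Q/2 = 791.0118
Avg = 791.0118 + 252.9931 = 1044.0049

1044.0049 units


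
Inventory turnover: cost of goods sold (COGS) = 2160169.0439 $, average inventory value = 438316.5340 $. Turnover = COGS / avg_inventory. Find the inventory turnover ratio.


Turnover = 2160169.0439 / 438316.5340 = 4.9283

4.9283


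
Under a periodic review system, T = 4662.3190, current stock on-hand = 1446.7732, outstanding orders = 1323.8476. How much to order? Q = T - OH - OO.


Inventory position = OH + OO = 1446.7732 + 1323.8476 = 2770.6208
Q = 4662.3190 - 2770.6208 = 1891.6982

1891.6982 units


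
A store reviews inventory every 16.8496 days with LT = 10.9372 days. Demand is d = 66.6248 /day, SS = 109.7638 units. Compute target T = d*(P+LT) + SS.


P + LT = 27.7868
d*(P+LT) = 66.6248 * 27.7868 = 1851.2900
T = 1851.2900 + 109.7638 = 1961.0538

1961.0538 units


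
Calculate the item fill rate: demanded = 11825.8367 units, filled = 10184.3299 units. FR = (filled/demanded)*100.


FR = 10184.3299 / 11825.8367 * 100 = 86.1193

86.1193%


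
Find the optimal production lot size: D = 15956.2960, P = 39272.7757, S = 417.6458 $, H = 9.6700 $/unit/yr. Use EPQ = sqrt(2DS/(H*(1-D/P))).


1 - D/P = 1 - 0.4063 = 0.5937
H*(1-D/P) = 5.7411
2DS = 13328160.0159
EPQ = sqrt(2321519.5195) = 1523.6533

1523.6533 units


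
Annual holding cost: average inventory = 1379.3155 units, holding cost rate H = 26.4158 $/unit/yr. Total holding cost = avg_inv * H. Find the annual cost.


Cost = 1379.3155 * 26.4158 = 36435.7224

36435.7224 $/yr


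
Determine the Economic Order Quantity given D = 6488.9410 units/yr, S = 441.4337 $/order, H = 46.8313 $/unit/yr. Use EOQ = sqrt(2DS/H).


2*D*S = 2 * 6488.9410 * 441.4337 = 5728874.4694
2*D*S/H = 122330.0329
EOQ = sqrt(122330.0329) = 349.7571

349.7571 units


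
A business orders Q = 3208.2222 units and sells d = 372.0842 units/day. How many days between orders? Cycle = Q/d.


Cycle = 3208.2222 / 372.0842 = 8.6223

8.6223 days


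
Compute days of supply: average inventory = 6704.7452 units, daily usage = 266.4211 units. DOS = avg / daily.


DOS = 6704.7452 / 266.4211 = 25.1660

25.1660 days


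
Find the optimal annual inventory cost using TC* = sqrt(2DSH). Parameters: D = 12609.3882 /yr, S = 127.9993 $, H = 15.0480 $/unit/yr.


2*D*S*H = 48574729.2057
TC* = sqrt(48574729.2057) = 6969.5573

6969.5573 $/yr


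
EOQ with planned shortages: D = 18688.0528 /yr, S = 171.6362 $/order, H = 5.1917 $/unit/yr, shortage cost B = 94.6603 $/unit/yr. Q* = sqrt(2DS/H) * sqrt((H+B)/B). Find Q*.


sqrt(2DS/H) = 1111.5952
sqrt((H+B)/B) = 1.0271
Q* = 1111.5952 * 1.0271 = 1141.6714

1141.6714 units


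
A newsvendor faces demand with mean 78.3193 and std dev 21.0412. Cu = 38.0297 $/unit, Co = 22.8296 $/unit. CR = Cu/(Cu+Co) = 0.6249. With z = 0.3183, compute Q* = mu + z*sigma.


CR = Cu/(Cu+Co) = 38.0297/(38.0297+22.8296) = 0.6249
z = 0.3183
Q* = 78.3193 + 0.3183 * 21.0412 = 85.0167

85.0167 units


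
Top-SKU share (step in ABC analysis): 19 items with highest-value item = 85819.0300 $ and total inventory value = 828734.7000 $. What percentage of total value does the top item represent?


Top item = 85819.0300
Total = 828734.7000
Percentage = 85819.0300 / 828734.7000 * 100 = 10.3554

10.3554%


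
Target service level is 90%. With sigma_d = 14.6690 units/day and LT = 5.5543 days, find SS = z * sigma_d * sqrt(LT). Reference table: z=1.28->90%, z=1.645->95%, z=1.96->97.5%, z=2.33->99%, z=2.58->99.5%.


From the table, SL = 90% corresponds to z = 1.28
sqrt(LT) = sqrt(5.5543) = 2.3568
SS = 1.28 * 14.6690 * 2.3568 = 44.2512

44.2512 units


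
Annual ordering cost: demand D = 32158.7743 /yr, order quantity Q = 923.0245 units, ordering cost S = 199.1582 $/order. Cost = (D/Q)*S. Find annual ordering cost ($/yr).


Number of orders = D/Q = 34.8407
Cost = 34.8407 * 199.1582 = 6938.8013

6938.8013 $/yr


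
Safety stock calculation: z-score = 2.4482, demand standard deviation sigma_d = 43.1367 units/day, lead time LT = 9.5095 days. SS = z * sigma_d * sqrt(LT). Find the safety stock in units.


sqrt(LT) = sqrt(9.5095) = 3.0837
SS = 2.4482 * 43.1367 * 3.0837 = 325.6662

325.6662 units


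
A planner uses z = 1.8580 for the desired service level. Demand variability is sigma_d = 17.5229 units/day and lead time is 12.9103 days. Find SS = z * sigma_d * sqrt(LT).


sqrt(LT) = sqrt(12.9103) = 3.5931
SS = 1.8580 * 17.5229 * 3.5931 = 116.9822

116.9822 units


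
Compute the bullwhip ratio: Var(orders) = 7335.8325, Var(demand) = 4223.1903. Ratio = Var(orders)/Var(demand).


BW = 7335.8325 / 4223.1903 = 1.7370

1.7370


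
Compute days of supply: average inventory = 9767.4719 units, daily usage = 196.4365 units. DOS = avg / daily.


DOS = 9767.4719 / 196.4365 = 49.7233

49.7233 days


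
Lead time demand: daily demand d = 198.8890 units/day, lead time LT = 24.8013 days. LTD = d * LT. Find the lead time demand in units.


LTD = 198.8890 * 24.8013 = 4932.7058

4932.7058 units


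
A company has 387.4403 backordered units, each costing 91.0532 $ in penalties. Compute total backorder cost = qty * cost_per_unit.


Total = 387.4403 * 91.0532 = 35277.6791

35277.6791 $


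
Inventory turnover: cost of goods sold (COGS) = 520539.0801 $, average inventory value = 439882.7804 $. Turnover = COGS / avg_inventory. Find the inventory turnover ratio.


Turnover = 520539.0801 / 439882.7804 = 1.1834

1.1834


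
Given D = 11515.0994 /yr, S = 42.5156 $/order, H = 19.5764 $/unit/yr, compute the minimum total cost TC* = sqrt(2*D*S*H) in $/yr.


2*D*S*H = 19168089.5458
TC* = sqrt(19168089.5458) = 4378.1377

4378.1377 $/yr


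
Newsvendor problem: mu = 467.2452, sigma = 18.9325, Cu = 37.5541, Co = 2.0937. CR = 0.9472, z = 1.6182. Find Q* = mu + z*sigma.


CR = Cu/(Cu+Co) = 37.5541/(37.5541+2.0937) = 0.9472
z = 1.6182
Q* = 467.2452 + 1.6182 * 18.9325 = 497.8818

497.8818 units


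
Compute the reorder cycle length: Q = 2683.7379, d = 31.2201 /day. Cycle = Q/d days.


Cycle = 2683.7379 / 31.2201 = 85.9619

85.9619 days


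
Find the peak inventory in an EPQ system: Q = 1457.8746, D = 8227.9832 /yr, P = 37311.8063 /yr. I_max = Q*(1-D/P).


D/P = 0.2205
1 - D/P = 0.7795
I_max = 1457.8746 * 0.7795 = 1136.3847

1136.3847 units


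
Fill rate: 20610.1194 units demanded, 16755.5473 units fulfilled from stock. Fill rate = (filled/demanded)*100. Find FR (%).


FR = 16755.5473 / 20610.1194 * 100 = 81.2977

81.2977%


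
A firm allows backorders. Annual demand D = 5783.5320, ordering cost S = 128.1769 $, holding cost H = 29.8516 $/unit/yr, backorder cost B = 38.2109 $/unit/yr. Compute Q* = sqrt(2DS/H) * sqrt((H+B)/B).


sqrt(2DS/H) = 222.8603
sqrt((H+B)/B) = 1.3346
Q* = 222.8603 * 1.3346 = 297.4356

297.4356 units


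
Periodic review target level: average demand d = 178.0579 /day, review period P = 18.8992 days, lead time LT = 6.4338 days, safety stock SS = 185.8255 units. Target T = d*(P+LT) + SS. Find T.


P + LT = 25.3330
d*(P+LT) = 178.0579 * 25.3330 = 4510.7408
T = 4510.7408 + 185.8255 = 4696.5663

4696.5663 units


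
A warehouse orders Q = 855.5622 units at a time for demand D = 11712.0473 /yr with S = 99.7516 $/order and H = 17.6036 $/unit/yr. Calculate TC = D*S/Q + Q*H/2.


Ordering cost = D*S/Q = 1365.5295
Holding cost = Q*H/2 = 7530.4874
TC = 1365.5295 + 7530.4874 = 8896.0169

8896.0169 $/yr


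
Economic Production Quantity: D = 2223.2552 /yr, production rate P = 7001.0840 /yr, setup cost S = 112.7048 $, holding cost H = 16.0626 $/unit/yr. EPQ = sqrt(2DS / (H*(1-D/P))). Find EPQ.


1 - D/P = 1 - 0.3176 = 0.6824
H*(1-D/P) = 10.9618
2DS = 501143.0653
EPQ = sqrt(45717.3012) = 213.8160

213.8160 units


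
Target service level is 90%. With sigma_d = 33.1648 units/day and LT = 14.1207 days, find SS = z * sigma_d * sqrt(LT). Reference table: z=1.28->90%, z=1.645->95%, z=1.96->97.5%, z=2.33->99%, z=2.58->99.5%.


From the table, SL = 90% corresponds to z = 1.28
sqrt(LT) = sqrt(14.1207) = 3.7578
SS = 1.28 * 33.1648 * 3.7578 = 159.5201

159.5201 units


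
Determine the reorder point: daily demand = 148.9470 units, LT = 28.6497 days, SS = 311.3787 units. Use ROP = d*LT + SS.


d*LT = 148.9470 * 28.6497 = 4267.2869
ROP = 4267.2869 + 311.3787 = 4578.6656

4578.6656 units


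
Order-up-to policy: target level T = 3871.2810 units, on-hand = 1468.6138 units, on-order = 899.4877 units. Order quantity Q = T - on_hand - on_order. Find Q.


Inventory position = OH + OO = 1468.6138 + 899.4877 = 2368.1015
Q = 3871.2810 - 2368.1015 = 1503.1795

1503.1795 units


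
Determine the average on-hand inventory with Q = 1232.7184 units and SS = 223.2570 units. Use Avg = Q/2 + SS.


Q/2 = 616.3592
Avg = 616.3592 + 223.2570 = 839.6162

839.6162 units


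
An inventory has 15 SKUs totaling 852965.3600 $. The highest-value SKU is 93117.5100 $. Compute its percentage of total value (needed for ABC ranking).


Top item = 93117.5100
Total = 852965.3600
Percentage = 93117.5100 / 852965.3600 * 100 = 10.9169

10.9169%


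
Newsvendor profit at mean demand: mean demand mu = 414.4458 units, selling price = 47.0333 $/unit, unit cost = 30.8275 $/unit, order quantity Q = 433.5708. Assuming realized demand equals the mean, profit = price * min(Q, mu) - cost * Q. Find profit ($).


Sales at mu = min(433.5708, 414.4458) = 414.4458
Revenue = 47.0333 * 414.4458 = 19492.7536
Total cost = 30.8275 * 433.5708 = 13365.9038
Profit = 19492.7536 - 13365.9038 = 6126.8498

6126.8498 $


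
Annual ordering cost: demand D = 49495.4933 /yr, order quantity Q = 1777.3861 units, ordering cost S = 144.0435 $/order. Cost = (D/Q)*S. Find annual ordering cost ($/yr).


Number of orders = D/Q = 27.8474
Cost = 27.8474 * 144.0435 = 4011.2298

4011.2298 $/yr


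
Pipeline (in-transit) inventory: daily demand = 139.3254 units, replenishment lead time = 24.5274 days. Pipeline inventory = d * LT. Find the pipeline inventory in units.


Pipeline = 139.3254 * 24.5274 = 3417.2898

3417.2898 units


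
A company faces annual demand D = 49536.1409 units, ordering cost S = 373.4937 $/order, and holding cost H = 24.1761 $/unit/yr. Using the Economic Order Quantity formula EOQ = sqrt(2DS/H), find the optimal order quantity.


2*D*S = 2 * 49536.1409 * 373.4937 = 37002873.0969
2*D*S/H = 1530555.9249
EOQ = sqrt(1530555.9249) = 1237.1564

1237.1564 units


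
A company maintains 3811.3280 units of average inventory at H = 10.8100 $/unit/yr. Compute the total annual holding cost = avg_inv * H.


Cost = 3811.3280 * 10.8100 = 41200.4557

41200.4557 $/yr


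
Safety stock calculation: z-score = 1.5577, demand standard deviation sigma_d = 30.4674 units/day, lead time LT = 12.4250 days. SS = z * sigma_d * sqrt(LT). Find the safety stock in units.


sqrt(LT) = sqrt(12.4250) = 3.5249
SS = 1.5577 * 30.4674 * 3.5249 = 167.2890

167.2890 units


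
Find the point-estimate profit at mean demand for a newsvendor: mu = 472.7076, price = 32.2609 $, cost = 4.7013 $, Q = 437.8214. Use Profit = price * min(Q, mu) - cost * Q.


Sales at mu = min(437.8214, 472.7076) = 437.8214
Revenue = 32.2609 * 437.8214 = 14124.5124
Total cost = 4.7013 * 437.8214 = 2058.3297
Profit = 14124.5124 - 2058.3297 = 12066.1827

12066.1827 $


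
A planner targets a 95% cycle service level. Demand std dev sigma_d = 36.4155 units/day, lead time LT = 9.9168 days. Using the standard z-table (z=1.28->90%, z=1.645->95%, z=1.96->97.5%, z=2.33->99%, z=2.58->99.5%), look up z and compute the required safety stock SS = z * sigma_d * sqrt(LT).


From the table, SL = 95% corresponds to z = 1.645
sqrt(LT) = sqrt(9.9168) = 3.1491
SS = 1.645 * 36.4155 * 3.1491 = 188.6418

188.6418 units


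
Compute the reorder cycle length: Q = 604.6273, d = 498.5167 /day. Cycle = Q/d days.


Cycle = 604.6273 / 498.5167 = 1.2129

1.2129 days


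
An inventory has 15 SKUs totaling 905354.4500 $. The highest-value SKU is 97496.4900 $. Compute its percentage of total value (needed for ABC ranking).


Top item = 97496.4900
Total = 905354.4500
Percentage = 97496.4900 / 905354.4500 * 100 = 10.7689

10.7689%


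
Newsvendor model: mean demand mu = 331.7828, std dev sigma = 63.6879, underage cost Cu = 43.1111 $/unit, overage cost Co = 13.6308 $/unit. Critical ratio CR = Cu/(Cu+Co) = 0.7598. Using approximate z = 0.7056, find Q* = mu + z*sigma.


CR = Cu/(Cu+Co) = 43.1111/(43.1111+13.6308) = 0.7598
z = 0.7056
Q* = 331.7828 + 0.7056 * 63.6879 = 376.7210

376.7210 units


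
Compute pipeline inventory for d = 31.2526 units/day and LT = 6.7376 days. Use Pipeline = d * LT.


Pipeline = 31.2526 * 6.7376 = 210.5675

210.5675 units


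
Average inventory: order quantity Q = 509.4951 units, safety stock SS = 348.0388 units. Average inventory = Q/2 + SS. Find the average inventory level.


Q/2 = 254.7475
Avg = 254.7475 + 348.0388 = 602.7863

602.7863 units


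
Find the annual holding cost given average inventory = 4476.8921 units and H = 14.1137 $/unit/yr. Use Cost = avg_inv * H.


Cost = 4476.8921 * 14.1137 = 63185.5120

63185.5120 $/yr


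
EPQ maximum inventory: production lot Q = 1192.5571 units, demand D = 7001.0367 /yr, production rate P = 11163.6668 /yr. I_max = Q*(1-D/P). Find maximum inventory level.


D/P = 0.6271
1 - D/P = 0.3729
I_max = 1192.5571 * 0.3729 = 444.6724

444.6724 units


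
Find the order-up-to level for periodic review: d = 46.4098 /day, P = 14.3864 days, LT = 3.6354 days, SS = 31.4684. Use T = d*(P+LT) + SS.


P + LT = 18.0218
d*(P+LT) = 46.4098 * 18.0218 = 836.3881
T = 836.3881 + 31.4684 = 867.8565

867.8565 units


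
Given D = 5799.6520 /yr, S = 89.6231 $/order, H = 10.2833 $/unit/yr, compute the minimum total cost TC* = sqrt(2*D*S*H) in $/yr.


2*D*S*H = 10690164.7527
TC* = sqrt(10690164.7527) = 3269.5817

3269.5817 $/yr


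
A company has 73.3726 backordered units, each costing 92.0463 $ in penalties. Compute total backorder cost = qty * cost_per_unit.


Total = 73.3726 * 92.0463 = 6753.6764

6753.6764 $


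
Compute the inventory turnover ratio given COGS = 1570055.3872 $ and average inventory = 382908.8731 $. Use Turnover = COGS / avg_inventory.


Turnover = 1570055.3872 / 382908.8731 = 4.1003

4.1003


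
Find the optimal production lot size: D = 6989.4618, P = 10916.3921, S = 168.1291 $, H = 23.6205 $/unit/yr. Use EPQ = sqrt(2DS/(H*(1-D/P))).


1 - D/P = 1 - 0.6403 = 0.3597
H*(1-D/P) = 8.4970
2DS = 2350263.8438
EPQ = sqrt(276600.8220) = 525.9285

525.9285 units


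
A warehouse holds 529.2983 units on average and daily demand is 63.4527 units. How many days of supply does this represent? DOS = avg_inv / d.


DOS = 529.2983 / 63.4527 = 8.3416

8.3416 days


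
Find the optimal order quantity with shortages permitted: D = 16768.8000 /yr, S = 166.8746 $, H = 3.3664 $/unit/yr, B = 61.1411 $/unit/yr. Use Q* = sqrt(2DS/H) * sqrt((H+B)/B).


sqrt(2DS/H) = 1289.3720
sqrt((H+B)/B) = 1.0272
Q* = 1289.3720 * 1.0272 = 1324.3926

1324.3926 units


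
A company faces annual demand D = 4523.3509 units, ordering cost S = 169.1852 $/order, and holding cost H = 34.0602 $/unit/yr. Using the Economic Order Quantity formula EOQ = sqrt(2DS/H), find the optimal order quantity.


2*D*S = 2 * 4523.3509 * 169.1852 = 1530568.0534
2*D*S/H = 44937.1423
EOQ = sqrt(44937.1423) = 211.9838

211.9838 units


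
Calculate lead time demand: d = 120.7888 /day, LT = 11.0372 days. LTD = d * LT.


LTD = 120.7888 * 11.0372 = 1333.1701

1333.1701 units


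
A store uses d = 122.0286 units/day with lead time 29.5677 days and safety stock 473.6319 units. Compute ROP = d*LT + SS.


d*LT = 122.0286 * 29.5677 = 3608.1050
ROP = 3608.1050 + 473.6319 = 4081.7369

4081.7369 units


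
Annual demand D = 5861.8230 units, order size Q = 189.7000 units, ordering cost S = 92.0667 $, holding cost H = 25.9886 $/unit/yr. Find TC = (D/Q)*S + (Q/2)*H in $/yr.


Ordering cost = D*S/Q = 2844.9062
Holding cost = Q*H/2 = 2465.0187
TC = 2844.9062 + 2465.0187 = 5309.9249

5309.9249 $/yr


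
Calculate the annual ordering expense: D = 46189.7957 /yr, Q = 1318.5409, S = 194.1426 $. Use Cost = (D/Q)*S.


Number of orders = D/Q = 35.0310
Cost = 35.0310 * 194.1426 = 6801.0079

6801.0079 $/yr


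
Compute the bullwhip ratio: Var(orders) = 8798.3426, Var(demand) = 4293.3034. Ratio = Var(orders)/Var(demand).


BW = 8798.3426 / 4293.3034 = 2.0493

2.0493


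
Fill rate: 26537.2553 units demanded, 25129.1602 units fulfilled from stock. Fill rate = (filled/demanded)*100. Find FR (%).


FR = 25129.1602 / 26537.2553 * 100 = 94.6939

94.6939%


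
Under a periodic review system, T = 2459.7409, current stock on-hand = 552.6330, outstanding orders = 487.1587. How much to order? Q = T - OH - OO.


Inventory position = OH + OO = 552.6330 + 487.1587 = 1039.7917
Q = 2459.7409 - 1039.7917 = 1419.9492

1419.9492 units


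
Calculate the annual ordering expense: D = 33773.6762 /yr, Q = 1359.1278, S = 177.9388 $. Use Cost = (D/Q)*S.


Number of orders = D/Q = 24.8495
Cost = 24.8495 * 177.9388 = 4421.6941

4421.6941 $/yr


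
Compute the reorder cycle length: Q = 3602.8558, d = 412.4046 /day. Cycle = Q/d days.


Cycle = 3602.8558 / 412.4046 = 8.7362

8.7362 days


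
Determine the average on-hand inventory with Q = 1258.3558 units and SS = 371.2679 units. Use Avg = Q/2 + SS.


Q/2 = 629.1779
Avg = 629.1779 + 371.2679 = 1000.4458

1000.4458 units


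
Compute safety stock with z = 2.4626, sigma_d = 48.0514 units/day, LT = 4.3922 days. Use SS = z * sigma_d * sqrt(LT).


sqrt(LT) = sqrt(4.3922) = 2.0958
SS = 2.4626 * 48.0514 * 2.0958 = 247.9939

247.9939 units


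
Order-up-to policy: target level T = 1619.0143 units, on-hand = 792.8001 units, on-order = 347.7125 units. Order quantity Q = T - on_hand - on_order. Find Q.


Inventory position = OH + OO = 792.8001 + 347.7125 = 1140.5126
Q = 1619.0143 - 1140.5126 = 478.5017

478.5017 units


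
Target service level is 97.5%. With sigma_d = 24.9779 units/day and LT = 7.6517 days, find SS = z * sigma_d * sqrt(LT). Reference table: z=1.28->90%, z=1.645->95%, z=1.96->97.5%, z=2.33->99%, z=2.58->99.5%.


From the table, SL = 97.5% corresponds to z = 1.96
sqrt(LT) = sqrt(7.6517) = 2.7662
SS = 1.96 * 24.9779 * 2.7662 = 135.4225

135.4225 units


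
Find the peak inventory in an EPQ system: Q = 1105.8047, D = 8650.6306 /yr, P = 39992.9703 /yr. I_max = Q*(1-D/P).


D/P = 0.2163
1 - D/P = 0.7837
I_max = 1105.8047 * 0.7837 = 866.6150

866.6150 units


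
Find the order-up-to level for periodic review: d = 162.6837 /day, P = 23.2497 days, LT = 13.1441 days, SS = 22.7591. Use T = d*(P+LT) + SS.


P + LT = 36.3938
d*(P+LT) = 162.6837 * 36.3938 = 5920.6780
T = 5920.6780 + 22.7591 = 5943.4371

5943.4371 units
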